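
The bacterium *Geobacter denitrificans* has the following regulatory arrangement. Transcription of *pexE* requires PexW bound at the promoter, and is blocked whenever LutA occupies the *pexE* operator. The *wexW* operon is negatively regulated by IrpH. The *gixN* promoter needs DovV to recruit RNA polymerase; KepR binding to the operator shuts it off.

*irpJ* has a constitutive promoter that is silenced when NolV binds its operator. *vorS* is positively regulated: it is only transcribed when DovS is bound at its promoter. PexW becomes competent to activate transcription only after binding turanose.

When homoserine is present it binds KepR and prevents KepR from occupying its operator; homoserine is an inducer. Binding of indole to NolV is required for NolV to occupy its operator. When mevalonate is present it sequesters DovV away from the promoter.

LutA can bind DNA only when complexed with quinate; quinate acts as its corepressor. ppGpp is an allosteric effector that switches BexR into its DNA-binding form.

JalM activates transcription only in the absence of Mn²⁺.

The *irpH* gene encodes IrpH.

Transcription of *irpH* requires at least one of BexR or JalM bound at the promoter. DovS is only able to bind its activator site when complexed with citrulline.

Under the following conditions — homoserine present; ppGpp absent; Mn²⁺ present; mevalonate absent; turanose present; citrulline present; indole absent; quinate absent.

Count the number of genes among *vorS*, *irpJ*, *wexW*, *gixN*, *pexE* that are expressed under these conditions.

5

Citrulline is present, so DovS is active.
No repressor is bound and DovS is active, so *vorS* is transcribed.
→ *vorS* is ON.
Indole is absent, so NolV is inactive.
With no repressor bound, *irpJ* is transcribed.
→ *irpJ* is ON.
ppGpp is absent, so BexR is inactive.
Mn²⁺ is present, so JalM is inactive.
No activator is available at the *irpH* promoter, so *irpH* is not transcribed.
So IrpH is not produced.
With no repressor bound, *wexW* is transcribed.
→ *wexW* is ON.
Homoserine is present, so KepR is inactive.
Mevalonate is absent, so DovV is active.
No repressor is bound and DovV is active, so *gixN* is transcribed.
→ *gixN* is ON.
Turanose is present, so PexW is active.
Quinate is absent, so LutA is inactive.
No repressor is bound and PexW is active, so *pexE* is transcribed.
→ *pexE* is ON.
5 of the 5 genes are transcribed.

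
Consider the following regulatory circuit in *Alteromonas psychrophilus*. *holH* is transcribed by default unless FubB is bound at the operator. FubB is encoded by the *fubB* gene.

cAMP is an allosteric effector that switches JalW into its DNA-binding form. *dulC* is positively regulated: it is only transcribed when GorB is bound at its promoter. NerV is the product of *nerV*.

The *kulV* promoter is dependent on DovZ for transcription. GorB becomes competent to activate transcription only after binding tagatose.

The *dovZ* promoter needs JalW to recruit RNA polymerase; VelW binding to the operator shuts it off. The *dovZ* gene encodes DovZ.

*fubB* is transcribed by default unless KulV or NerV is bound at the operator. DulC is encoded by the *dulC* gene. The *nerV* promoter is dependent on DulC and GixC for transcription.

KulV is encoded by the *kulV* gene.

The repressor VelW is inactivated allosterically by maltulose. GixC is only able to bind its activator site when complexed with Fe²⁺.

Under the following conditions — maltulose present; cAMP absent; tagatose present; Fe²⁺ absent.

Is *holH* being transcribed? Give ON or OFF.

cAMP is absent, so JalW is inactive.
Maltulose is present, so VelW is inactive.
Required activator JalW is absent, so *dovZ* is not transcribed.
So DovZ is not produced.
Required activator DovZ is absent, so *kulV* is not transcribed.
So KulV is not produced.
Tagatose is present, so GorB is active.
No repressor is bound and GorB is active, so *dulC* is transcribed.
So DulC is produced and active.
Fe²⁺ is absent, so GixC is inactive.
Required activator GixC is absent, so *nerV* is not transcribed.
So NerV is not produced.
With no repressor bound, *fubB* is transcribed.
So FubB is produced and active.
With repressor FubB bound, *holH* is not transcribed.

OFF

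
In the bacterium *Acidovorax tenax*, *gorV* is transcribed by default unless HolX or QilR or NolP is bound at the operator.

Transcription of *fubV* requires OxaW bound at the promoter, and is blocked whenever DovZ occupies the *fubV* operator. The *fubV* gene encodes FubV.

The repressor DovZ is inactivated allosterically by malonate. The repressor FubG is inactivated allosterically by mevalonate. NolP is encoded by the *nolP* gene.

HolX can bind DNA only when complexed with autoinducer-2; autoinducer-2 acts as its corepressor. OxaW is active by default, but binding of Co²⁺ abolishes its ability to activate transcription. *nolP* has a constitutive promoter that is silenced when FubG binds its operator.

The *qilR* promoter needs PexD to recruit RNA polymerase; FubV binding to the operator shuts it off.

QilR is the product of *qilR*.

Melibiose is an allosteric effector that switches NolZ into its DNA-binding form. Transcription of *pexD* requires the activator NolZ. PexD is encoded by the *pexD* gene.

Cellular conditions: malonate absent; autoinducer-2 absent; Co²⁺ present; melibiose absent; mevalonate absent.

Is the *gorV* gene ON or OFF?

Autoinducer-2 is absent, so HolX is inactive.
Malonate is absent, so DovZ is active.
Co²⁺ is present, so OxaW is inactive.
With repressor DovZ bound, *fubV* is not transcribed.
So FubV is not produced.
Melibiose is absent, so NolZ is inactive.
Required activator NolZ is absent, so *pexD* is not transcribed.
So PexD is not produced.
Required activator PexD is absent, so *qilR* is not transcribed.
So QilR is not produced.
Mevalonate is absent, so FubG is active.
With repressor FubG bound, *nolP* is not transcribed.
So NolP is not produced.
With no repressor bound, *gorV* is transcribed.

ON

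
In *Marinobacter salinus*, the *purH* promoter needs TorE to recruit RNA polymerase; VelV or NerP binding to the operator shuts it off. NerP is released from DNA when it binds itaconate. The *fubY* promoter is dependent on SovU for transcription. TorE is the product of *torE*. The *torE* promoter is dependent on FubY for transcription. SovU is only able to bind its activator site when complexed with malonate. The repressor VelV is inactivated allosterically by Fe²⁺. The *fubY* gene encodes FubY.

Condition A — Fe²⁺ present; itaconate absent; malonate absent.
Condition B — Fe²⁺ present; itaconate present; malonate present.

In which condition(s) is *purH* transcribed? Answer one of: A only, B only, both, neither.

B only

Condition A:
Fe²⁺ is present, so VelV is inactive.
Itaconate is absent, so NerP is active.
Malonate is absent, so SovU is inactive.
Required activator SovU is absent, so *fubY* is not transcribed.
So FubY is not produced.
Required activator FubY is absent, so *torE* is not transcribed.
So TorE is not produced.
With repressor NerP bound, *purH* is not transcribed.
→ *purH* is OFF in A.
Condition B:
Fe²⁺ is present, so VelV is inactive.
Itaconate is present, so NerP is inactive.
Malonate is present, so SovU is active.
No repressor is bound and SovU is active, so *fubY* is transcribed.
So FubY is produced and active.
No repressor is bound and FubY is active, so *torE* is transcribed.
So TorE is produced and active.
No repressor is bound and TorE is active, so *purH* is transcribed.
→ *purH* is ON in B.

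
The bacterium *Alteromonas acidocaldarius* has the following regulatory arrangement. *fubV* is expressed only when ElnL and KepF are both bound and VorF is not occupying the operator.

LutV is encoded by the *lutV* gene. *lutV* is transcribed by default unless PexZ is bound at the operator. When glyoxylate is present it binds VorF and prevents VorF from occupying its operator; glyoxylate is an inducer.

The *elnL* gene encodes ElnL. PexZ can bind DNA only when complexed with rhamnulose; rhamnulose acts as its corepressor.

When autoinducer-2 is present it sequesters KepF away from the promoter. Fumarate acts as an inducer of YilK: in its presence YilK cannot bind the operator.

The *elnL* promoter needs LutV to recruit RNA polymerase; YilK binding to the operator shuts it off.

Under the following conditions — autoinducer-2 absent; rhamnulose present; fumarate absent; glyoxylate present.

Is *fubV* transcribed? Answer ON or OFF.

OFF

Rhamnulose is present, so PexZ is active.
With repressor PexZ bound, *lutV* is not transcribed.
So LutV is not produced.
Fumarate is absent, so YilK is active.
With repressor YilK bound, *elnL* is not transcribed.
So ElnL is not produced.
Autoinducer-2 is absent, so KepF is active.
Glyoxylate is present, so VorF is inactive.
Required activator ElnL is absent, so *fubV* is not transcribed.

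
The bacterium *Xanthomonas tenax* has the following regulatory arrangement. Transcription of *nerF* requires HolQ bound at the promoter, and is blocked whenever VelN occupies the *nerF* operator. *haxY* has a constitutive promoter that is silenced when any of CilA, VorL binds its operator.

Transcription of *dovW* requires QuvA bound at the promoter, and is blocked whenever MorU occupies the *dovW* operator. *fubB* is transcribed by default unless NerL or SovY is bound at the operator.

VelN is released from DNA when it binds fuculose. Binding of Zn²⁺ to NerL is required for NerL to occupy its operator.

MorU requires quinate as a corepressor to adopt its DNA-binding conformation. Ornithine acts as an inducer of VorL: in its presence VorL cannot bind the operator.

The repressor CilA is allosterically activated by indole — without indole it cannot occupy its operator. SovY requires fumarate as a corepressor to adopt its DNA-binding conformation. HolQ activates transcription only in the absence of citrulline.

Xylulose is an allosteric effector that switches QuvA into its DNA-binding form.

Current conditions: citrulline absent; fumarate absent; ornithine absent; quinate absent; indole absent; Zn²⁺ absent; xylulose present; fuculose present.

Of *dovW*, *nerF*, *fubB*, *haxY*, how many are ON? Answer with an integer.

3

Quinate is absent, so MorU is inactive.
Xylulose is present, so QuvA is active.
No repressor is bound and QuvA is active, so *dovW* is transcribed.
→ *dovW* is ON.
Citrulline is absent, so HolQ is active.
Fuculose is present, so VelN is inactive.
No repressor is bound and HolQ is active, so *nerF* is transcribed.
→ *nerF* is ON.
Zn²⁺ is absent, so NerL is inactive.
Fumarate is absent, so SovY is inactive.
With no repressor bound, *fubB* is transcribed.
→ *fubB* is ON.
Indole is absent, so CilA is inactive.
Ornithine is absent, so VorL is active.
With repressor VorL bound, *haxY* is not transcribed.
→ *haxY* is OFF.
3 of the 4 genes are transcribed.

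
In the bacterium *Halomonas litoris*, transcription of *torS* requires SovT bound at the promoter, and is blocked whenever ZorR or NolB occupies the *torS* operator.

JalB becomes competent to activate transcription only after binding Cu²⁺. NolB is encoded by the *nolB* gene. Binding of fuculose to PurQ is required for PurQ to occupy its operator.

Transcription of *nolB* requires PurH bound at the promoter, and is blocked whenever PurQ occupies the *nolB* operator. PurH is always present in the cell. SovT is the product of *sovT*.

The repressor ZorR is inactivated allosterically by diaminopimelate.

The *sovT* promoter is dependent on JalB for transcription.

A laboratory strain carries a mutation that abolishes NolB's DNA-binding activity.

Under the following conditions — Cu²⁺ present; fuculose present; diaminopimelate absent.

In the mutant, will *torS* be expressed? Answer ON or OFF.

Diaminopimelate is absent, so ZorR is active.
Cu²⁺ is present, so JalB is active.
No repressor is bound and JalB is active, so *sovT* is transcribed.
So SovT is produced and active.
NolB is non-functional in this strain, so it has no effect.
With repressor ZorR bound, *torS* is not transcribed.

OFF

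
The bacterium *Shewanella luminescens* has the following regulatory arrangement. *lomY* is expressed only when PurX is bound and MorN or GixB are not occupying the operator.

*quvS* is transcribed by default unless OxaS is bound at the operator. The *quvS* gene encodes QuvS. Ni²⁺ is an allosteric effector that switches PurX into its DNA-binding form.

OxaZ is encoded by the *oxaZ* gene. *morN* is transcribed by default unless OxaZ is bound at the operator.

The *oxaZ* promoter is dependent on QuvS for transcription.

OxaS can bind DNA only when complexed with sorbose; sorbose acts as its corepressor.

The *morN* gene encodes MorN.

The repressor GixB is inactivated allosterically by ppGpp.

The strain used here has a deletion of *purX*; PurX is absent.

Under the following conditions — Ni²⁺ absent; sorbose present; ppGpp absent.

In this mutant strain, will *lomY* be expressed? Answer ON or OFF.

PurX is non-functional in this strain, so it has no effect.
Sorbose is present, so OxaS is active.
With repressor OxaS bound, *quvS* is not transcribed.
So QuvS is not produced.
Required activator QuvS is absent, so *oxaZ* is not transcribed.
So OxaZ is not produced.
With no repressor bound, *morN* is transcribed.
So MorN is produced and active.
ppGpp is absent, so GixB is active.
With repressor MorN bound, *lomY* is not transcribed.

OFF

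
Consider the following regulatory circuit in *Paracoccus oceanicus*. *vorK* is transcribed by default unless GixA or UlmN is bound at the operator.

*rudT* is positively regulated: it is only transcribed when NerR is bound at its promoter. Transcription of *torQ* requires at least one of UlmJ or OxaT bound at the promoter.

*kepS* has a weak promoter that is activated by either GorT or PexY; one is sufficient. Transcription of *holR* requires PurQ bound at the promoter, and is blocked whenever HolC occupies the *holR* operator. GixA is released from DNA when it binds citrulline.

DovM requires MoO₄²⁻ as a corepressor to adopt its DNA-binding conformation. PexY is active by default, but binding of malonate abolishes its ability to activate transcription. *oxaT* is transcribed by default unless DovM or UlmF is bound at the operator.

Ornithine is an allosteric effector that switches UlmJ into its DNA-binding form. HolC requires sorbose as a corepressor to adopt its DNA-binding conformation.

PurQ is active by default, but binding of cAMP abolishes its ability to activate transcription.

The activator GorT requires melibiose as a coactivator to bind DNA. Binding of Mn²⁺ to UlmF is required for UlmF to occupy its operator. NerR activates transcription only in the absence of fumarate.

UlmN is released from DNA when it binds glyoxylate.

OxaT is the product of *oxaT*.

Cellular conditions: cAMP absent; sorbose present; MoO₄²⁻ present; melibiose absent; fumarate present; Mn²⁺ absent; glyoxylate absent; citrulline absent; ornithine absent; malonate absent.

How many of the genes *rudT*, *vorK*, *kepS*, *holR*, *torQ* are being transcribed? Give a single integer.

Fumarate is present, so NerR is inactive.
Required activator NerR is absent, so *rudT* is not transcribed.
→ *rudT* is OFF.
Citrulline is absent, so GixA is active.
Glyoxylate is absent, so UlmN is active.
With repressor GixA bound, *vorK* is not transcribed.
→ *vorK* is OFF.
Melibiose is absent, so GorT is inactive.
Malonate is absent, so PexY is active.
Activator PexY is present, so *kepS* is transcribed.
→ *kepS* is ON.
Sorbose is present, so HolC is active.
cAMP is absent, so PurQ is active.
With repressor HolC bound, *holR* is not transcribed.
→ *holR* is OFF.
Ornithine is absent, so UlmJ is inactive.
MoO₄²⁻ is present, so DovM is active.
Mn²⁺ is absent, so UlmF is inactive.
With repressor DovM bound, *oxaT* is not transcribed.
So OxaT is not produced.
No activator is available at the *torQ* promoter, so *torQ* is not transcribed.
→ *torQ* is OFF.
1 of the 5 genes is transcribed.

1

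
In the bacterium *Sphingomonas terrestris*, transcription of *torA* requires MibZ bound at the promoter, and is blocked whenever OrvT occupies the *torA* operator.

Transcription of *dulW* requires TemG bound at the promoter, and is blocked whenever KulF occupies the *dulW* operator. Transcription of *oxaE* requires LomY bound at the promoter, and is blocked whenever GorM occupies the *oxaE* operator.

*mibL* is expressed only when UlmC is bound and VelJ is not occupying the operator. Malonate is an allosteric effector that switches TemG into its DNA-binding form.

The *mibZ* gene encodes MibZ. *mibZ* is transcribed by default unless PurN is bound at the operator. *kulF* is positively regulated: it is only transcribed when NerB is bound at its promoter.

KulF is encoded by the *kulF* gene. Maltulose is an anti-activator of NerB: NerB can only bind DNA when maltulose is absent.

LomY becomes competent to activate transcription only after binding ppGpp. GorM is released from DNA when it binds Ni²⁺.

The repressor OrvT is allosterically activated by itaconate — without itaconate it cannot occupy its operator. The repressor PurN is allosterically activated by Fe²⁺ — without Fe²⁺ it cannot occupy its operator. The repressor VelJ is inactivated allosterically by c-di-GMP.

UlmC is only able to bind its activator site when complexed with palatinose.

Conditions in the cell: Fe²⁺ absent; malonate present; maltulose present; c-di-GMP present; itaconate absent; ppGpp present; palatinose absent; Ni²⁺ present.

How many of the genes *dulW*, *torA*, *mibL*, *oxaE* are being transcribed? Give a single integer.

3

Malonate is present, so TemG is active.
Maltulose is present, so NerB is inactive.
Required activator NerB is absent, so *kulF* is not transcribed.
So KulF is not produced.
No repressor is bound and TemG is active, so *dulW* is transcribed.
→ *dulW* is ON.
Fe²⁺ is absent, so PurN is inactive.
With no repressor bound, *mibZ* is transcribed.
So MibZ is produced and active.
Itaconate is absent, so OrvT is inactive.
No repressor is bound and MibZ is active, so *torA* is transcribed.
→ *torA* is ON.
Palatinose is absent, so UlmC is inactive.
c-di-GMP is present, so VelJ is inactive.
Required activator UlmC is absent, so *mibL* is not transcribed.
→ *mibL* is OFF.
ppGpp is present, so LomY is active.
Ni²⁺ is present, so GorM is inactive.
No repressor is bound and LomY is active, so *oxaE* is transcribed.
→ *oxaE* is ON.
3 of the 4 genes are transcribed.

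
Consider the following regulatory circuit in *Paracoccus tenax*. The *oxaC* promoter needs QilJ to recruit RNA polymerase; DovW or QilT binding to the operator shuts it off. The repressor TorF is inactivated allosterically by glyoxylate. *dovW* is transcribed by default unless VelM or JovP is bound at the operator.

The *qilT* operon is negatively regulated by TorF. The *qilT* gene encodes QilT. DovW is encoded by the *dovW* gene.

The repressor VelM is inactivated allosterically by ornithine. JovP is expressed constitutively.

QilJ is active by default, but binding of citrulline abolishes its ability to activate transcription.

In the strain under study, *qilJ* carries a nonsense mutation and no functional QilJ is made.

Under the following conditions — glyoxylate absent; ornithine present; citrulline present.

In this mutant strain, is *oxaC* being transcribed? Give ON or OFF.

OFF

Ornithine is present, so VelM is inactive.
JovP is produced constitutively and is active.
With repressor JovP bound, *dovW* is not transcribed.
So DovW is not produced.
QilJ is non-functional in this strain, so it has no effect.
Glyoxylate is absent, so TorF is active.
With repressor TorF bound, *qilT* is not transcribed.
So QilT is not produced.
Required activator QilJ is absent, so *oxaC* is not transcribed.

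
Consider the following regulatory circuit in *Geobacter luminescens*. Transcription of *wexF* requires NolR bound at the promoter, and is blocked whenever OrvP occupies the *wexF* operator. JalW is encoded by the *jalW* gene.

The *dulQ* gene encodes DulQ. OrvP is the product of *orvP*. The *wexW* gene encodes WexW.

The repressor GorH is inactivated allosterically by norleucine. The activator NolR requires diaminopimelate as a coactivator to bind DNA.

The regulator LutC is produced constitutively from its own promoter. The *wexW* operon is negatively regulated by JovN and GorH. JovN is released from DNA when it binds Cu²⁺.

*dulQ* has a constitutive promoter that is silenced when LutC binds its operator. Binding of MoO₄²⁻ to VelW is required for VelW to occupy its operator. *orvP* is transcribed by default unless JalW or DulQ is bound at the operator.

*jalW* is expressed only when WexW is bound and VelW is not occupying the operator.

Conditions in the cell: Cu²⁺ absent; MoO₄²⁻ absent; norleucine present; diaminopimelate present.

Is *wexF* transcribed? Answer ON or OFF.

MoO₄²⁻ is absent, so VelW is inactive.
Cu²⁺ is absent, so JovN is active.
Norleucine is present, so GorH is inactive.
With repressor JovN bound, *wexW* is not transcribed.
So WexW is not produced.
Required activator WexW is absent, so *jalW* is not transcribed.
So JalW is not produced.
LutC is produced constitutively and is active.
With repressor LutC bound, *dulQ* is not transcribed.
So DulQ is not produced.
With no repressor bound, *orvP* is transcribed.
So OrvP is produced and active.
Diaminopimelate is present, so NolR is active.
With repressor OrvP bound, *wexF* is not transcribed.

OFF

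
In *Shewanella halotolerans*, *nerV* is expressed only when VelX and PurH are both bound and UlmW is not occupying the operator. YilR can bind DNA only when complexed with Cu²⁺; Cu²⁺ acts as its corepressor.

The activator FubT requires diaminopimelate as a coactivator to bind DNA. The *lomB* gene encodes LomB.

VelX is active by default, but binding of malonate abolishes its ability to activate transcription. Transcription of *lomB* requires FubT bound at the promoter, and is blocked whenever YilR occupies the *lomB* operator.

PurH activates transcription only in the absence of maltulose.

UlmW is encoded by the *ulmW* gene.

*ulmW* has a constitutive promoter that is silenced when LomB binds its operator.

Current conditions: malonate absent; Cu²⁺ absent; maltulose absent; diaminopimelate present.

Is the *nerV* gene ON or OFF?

Malonate is absent, so VelX is active.
Cu²⁺ is absent, so YilR is inactive.
Diaminopimelate is present, so FubT is active.
No repressor is bound and FubT is active, so *lomB* is transcribed.
So LomB is produced and active.
With repressor LomB bound, *ulmW* is not transcribed.
So UlmW is not produced.
Maltulose is absent, so PurH is active.
No repressor is bound and VelX and PurH are active, so *nerV* is transcribed.

ON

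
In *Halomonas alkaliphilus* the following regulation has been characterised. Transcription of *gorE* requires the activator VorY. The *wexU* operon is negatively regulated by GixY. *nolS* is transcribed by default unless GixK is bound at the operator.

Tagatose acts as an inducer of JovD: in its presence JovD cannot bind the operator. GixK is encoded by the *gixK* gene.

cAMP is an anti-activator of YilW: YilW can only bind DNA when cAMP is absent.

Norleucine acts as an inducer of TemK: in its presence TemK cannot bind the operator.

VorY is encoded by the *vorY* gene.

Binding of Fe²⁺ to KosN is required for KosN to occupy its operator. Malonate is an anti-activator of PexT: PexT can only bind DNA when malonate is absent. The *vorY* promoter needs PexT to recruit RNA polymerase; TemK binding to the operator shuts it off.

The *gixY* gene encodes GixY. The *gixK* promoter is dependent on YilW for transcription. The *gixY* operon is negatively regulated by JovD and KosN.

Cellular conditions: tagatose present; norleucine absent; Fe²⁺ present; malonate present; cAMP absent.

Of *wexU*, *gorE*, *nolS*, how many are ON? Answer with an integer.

Tagatose is present, so JovD is inactive.
Fe²⁺ is present, so KosN is active.
With repressor KosN bound, *gixY* is not transcribed.
So GixY is not produced.
With no repressor bound, *wexU* is transcribed.
→ *wexU* is ON.
Norleucine is absent, so TemK is active.
Malonate is present, so PexT is inactive.
With repressor TemK bound, *vorY* is not transcribed.
So VorY is not produced.
Required activator VorY is absent, so *gorE* is not transcribed.
→ *gorE* is OFF.
cAMP is absent, so YilW is active.
No repressor is bound and YilW is active, so *gixK* is transcribed.
So GixK is produced and active.
With repressor GixK bound, *nolS* is not transcribed.
→ *nolS* is OFF.
1 of the 3 genes is transcribed.

1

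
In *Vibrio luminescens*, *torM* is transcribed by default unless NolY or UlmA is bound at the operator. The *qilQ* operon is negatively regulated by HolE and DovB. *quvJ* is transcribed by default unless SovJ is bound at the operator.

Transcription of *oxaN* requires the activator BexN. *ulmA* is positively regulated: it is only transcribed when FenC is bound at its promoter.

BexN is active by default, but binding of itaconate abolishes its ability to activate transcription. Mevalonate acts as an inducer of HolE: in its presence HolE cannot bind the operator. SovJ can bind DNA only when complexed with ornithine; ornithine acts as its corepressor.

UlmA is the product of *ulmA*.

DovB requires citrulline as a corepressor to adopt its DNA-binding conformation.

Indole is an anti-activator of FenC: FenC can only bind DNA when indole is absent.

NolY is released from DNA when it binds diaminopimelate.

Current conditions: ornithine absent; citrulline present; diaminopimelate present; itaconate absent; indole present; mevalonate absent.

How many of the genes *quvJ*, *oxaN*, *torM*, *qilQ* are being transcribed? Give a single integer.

Ornithine is absent, so SovJ is inactive.
With no repressor bound, *quvJ* is transcribed.
→ *quvJ* is ON.
Itaconate is absent, so BexN is active.
No repressor is bound and BexN is active, so *oxaN* is transcribed.
→ *oxaN* is ON.
Diaminopimelate is present, so NolY is inactive.
Indole is present, so FenC is inactive.
Required activator FenC is absent, so *ulmA* is not transcribed.
So UlmA is not produced.
With no repressor bound, *torM* is transcribed.
→ *torM* is ON.
Mevalonate is absent, so HolE is active.
Citrulline is present, so DovB is active.
With repressor HolE bound, *qilQ* is not transcribed.
→ *qilQ* is OFF.
3 of the 4 genes are transcribed.

3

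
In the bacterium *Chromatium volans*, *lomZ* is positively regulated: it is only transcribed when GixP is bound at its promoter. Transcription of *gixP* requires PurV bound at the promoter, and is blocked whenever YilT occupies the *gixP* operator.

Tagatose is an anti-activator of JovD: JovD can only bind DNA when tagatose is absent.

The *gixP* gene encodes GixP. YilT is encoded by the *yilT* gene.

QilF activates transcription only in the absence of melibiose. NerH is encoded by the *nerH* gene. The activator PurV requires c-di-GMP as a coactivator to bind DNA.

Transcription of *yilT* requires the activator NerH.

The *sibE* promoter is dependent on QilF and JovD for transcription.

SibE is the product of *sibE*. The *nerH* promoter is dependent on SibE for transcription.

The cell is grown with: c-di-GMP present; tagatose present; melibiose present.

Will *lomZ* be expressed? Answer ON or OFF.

ON

Melibiose is present, so QilF is inactive.
Tagatose is present, so JovD is inactive.
Required activator QilF is absent, so *sibE* is not transcribed.
So SibE is not produced.
Required activator SibE is absent, so *nerH* is not transcribed.
So NerH is not produced.
Required activator NerH is absent, so *yilT* is not transcribed.
So YilT is not produced.
c-di-GMP is present, so PurV is active.
No repressor is bound and PurV is active, so *gixP* is transcribed.
So GixP is produced and active.
No repressor is bound and GixP is active, so *lomZ* is transcribed.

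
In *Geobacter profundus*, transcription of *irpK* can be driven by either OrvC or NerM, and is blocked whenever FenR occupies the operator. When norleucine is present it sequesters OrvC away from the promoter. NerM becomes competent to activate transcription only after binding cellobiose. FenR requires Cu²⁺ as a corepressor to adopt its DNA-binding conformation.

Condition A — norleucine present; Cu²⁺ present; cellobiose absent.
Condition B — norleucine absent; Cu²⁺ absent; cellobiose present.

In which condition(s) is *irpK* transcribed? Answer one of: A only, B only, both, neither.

B only

Condition A:
Norleucine is present, so OrvC is inactive.
Cu²⁺ is present, so FenR is active.
Cellobiose is absent, so NerM is inactive.
With repressor FenR bound, *irpK* is not transcribed.
→ *irpK* is OFF in A.
Condition B:
Norleucine is absent, so OrvC is active.
Cu²⁺ is absent, so FenR is inactive.
Cellobiose is present, so NerM is active.
Activator OrvC is present, so *irpK* is transcribed.
→ *irpK* is ON in B.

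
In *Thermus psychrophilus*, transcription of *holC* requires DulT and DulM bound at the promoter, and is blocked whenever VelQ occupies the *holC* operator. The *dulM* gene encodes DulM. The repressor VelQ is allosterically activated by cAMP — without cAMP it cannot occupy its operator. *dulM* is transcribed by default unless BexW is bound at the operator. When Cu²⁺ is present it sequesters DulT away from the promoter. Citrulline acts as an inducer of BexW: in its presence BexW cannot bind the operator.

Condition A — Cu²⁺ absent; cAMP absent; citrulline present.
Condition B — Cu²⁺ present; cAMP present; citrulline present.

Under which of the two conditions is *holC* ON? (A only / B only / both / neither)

Condition A:
Cu²⁺ is absent, so DulT is active.
cAMP is absent, so VelQ is inactive.
Citrulline is present, so BexW is inactive.
With no repressor bound, *dulM* is transcribed.
So DulM is produced and active.
No repressor is bound and DulT and DulM are active, so *holC* is transcribed.
→ *holC* is ON in A.
Condition B:
Cu²⁺ is present, so DulT is inactive.
cAMP is present, so VelQ is active.
Citrulline is present, so BexW is inactive.
With no repressor bound, *dulM* is transcribed.
So DulM is produced and active.
With repressor VelQ bound, *holC* is not transcribed.
→ *holC* is OFF in B.

A only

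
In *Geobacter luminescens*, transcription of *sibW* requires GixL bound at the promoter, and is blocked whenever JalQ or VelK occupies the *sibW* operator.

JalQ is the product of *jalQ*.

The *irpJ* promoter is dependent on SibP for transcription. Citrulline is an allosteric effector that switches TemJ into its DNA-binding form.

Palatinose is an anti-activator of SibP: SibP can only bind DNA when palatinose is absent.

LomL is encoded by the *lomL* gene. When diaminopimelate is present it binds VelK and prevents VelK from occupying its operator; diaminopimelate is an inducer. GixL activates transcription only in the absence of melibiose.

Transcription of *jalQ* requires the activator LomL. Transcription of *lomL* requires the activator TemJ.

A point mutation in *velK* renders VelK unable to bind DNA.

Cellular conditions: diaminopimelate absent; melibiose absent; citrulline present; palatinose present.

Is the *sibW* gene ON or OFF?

Citrulline is present, so TemJ is active.
No repressor is bound and TemJ is active, so *lomL* is transcribed.
So LomL is produced and active.
No repressor is bound and LomL is active, so *jalQ* is transcribed.
So JalQ is produced and active.
VelK is non-functional in this strain, so it has no effect.
Melibiose is absent, so GixL is active.
With repressor JalQ bound, *sibW* is not transcribed.

OFF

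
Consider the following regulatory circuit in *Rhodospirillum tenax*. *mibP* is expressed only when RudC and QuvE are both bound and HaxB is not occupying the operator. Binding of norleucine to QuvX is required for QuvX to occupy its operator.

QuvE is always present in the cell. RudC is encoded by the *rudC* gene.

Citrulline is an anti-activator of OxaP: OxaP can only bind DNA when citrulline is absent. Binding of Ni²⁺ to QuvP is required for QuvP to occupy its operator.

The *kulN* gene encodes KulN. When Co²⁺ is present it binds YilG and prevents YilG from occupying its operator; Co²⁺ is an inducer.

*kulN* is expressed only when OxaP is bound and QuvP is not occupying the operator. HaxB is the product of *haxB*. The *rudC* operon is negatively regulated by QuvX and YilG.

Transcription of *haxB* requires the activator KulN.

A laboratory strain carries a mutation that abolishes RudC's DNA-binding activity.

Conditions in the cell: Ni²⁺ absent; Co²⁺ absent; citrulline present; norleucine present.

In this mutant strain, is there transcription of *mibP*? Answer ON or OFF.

Ni²⁺ is absent, so QuvP is inactive.
Citrulline is present, so OxaP is inactive.
Required activator OxaP is absent, so *kulN* is not transcribed.
So KulN is not produced.
Required activator KulN is absent, so *haxB* is not transcribed.
So HaxB is not produced.
RudC is non-functional in this strain, so it has no effect.
QuvE is produced constitutively and is active.
Required activator RudC is absent, so *mibP* is not transcribed.

OFF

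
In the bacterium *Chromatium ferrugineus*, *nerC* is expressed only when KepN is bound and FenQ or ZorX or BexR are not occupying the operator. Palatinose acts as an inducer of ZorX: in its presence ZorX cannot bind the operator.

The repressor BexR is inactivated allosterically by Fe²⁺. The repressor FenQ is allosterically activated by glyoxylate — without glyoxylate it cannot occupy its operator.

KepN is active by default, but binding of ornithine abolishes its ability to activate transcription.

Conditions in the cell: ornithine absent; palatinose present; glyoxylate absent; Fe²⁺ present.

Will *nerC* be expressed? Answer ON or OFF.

ON

Ornithine is absent, so KepN is active.
Glyoxylate is absent, so FenQ is inactive.
Palatinose is present, so ZorX is inactive.
Fe²⁺ is present, so BexR is inactive.
No repressor is bound and KepN is active, so *nerC* is transcribed.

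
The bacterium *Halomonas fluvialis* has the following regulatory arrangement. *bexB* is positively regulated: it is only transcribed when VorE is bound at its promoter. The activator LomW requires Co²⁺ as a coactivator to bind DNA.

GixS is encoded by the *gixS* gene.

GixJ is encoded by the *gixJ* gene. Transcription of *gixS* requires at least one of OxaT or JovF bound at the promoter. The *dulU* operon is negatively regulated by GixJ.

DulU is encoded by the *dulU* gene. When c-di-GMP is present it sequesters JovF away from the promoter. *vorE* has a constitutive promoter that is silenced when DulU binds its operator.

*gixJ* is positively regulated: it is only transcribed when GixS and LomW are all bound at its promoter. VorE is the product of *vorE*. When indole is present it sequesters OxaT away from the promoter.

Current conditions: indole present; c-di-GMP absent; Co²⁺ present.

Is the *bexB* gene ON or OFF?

ON

Indole is present, so OxaT is inactive.
c-di-GMP is absent, so JovF is active.
Activator JovF is present, so *gixS* is transcribed.
So GixS is produced and active.
Co²⁺ is present, so LomW is active.
No repressor is bound and GixS and LomW are active, so *gixJ* is transcribed.
So GixJ is produced and active.
With repressor GixJ bound, *dulU* is not transcribed.
So DulU is not produced.
With no repressor bound, *vorE* is transcribed.
So VorE is produced and active.
No repressor is bound and VorE is active, so *bexB* is transcribed.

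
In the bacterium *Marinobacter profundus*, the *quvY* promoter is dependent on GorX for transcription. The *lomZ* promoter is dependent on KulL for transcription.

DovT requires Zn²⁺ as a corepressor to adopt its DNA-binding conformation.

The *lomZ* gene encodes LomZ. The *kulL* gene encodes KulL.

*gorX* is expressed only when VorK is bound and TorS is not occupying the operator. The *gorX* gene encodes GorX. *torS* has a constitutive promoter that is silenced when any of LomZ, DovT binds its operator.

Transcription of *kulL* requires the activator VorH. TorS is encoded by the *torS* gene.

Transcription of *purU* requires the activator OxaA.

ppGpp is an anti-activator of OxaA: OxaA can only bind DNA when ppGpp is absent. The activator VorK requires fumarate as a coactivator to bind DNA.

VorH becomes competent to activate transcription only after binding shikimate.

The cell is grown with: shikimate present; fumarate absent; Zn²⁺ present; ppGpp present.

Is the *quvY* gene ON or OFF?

Shikimate is present, so VorH is active.
No repressor is bound and VorH is active, so *kulL* is transcribed.
So KulL is produced and active.
No repressor is bound and KulL is active, so *lomZ* is transcribed.
So LomZ is produced and active.
Zn²⁺ is present, so DovT is active.
With repressor LomZ bound, *torS* is not transcribed.
So TorS is not produced.
Fumarate is absent, so VorK is inactive.
Required activator VorK is absent, so *gorX* is not transcribed.
So GorX is not produced.
Required activator GorX is absent, so *quvY* is not transcribed.

OFF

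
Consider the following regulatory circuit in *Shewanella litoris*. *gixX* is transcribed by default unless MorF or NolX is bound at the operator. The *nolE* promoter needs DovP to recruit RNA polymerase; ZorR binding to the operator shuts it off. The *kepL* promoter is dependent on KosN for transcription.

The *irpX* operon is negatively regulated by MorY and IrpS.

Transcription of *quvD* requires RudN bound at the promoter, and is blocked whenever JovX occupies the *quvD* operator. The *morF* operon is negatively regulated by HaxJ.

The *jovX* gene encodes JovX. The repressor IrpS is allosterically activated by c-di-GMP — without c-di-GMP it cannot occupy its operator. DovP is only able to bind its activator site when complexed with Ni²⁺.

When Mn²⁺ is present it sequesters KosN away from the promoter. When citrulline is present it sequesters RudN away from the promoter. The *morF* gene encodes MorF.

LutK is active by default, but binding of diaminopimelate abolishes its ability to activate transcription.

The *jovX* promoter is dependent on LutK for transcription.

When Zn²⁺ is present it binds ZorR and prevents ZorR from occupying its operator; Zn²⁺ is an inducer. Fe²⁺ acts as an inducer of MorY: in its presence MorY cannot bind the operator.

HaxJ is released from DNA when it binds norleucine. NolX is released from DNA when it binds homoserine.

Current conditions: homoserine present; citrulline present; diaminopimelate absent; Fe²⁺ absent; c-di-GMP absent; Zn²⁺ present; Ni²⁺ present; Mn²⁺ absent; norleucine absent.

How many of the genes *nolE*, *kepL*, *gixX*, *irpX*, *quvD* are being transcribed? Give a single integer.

3

Zn²⁺ is present, so ZorR is inactive.
Ni²⁺ is present, so DovP is active.
No repressor is bound and DovP is active, so *nolE* is transcribed.
→ *nolE* is ON.
Mn²⁺ is absent, so KosN is active.
No repressor is bound and KosN is active, so *kepL* is transcribed.
→ *kepL* is ON.
Norleucine is absent, so HaxJ is active.
With repressor HaxJ bound, *morF* is not transcribed.
So MorF is not produced.
Homoserine is present, so NolX is inactive.
With no repressor bound, *gixX* is transcribed.
→ *gixX* is ON.
Fe²⁺ is absent, so MorY is active.
c-di-GMP is absent, so IrpS is inactive.
With repressor MorY bound, *irpX* is not transcribed.
→ *irpX* is OFF.
Diaminopimelate is absent, so LutK is active.
No repressor is bound and LutK is active, so *jovX* is transcribed.
So JovX is produced and active.
Citrulline is present, so RudN is inactive.
With repressor JovX bound, *quvD* is not transcribed.
→ *quvD* is OFF.
3 of the 5 genes are transcribed.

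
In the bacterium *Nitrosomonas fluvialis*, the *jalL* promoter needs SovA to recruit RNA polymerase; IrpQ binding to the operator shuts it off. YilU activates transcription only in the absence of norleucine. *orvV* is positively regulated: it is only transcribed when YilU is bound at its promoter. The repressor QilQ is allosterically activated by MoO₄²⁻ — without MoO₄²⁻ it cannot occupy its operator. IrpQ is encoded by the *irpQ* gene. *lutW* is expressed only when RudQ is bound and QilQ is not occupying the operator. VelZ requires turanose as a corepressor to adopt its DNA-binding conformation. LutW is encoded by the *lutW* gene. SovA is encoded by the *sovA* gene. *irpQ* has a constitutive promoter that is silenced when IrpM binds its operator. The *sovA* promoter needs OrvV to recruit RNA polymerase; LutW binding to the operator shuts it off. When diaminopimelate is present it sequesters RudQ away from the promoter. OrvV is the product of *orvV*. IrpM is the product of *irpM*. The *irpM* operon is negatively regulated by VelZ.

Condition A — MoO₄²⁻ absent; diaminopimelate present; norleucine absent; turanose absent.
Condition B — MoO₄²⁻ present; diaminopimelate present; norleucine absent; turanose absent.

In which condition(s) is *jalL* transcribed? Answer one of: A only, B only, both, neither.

Condition A:
MoO₄²⁻ is absent, so QilQ is inactive.
Diaminopimelate is present, so RudQ is inactive.
Required activator RudQ is absent, so *lutW* is not transcribed.
So LutW is not produced.
Norleucine is absent, so YilU is active.
No repressor is bound and YilU is active, so *orvV* is transcribed.
So OrvV is produced and active.
No repressor is bound and OrvV is active, so *sovA* is transcribed.
So SovA is produced and active.
Turanose is absent, so VelZ is inactive.
With no repressor bound, *irpM* is transcribed.
So IrpM is produced and active.
With repressor IrpM bound, *irpQ* is not transcribed.
So IrpQ is not produced.
No repressor is bound and SovA is active, so *jalL* is transcribed.
→ *jalL* is ON in A.
Condition B:
MoO₄²⁻ is present, so QilQ is active.
Diaminopimelate is present, so RudQ is inactive.
With repressor QilQ bound, *lutW* is not transcribed.
So LutW is not produced.
Norleucine is absent, so YilU is active.
No repressor is bound and YilU is active, so *orvV* is transcribed.
So OrvV is produced and active.
No repressor is bound and OrvV is active, so *sovA* is transcribed.
So SovA is produced and active.
Turanose is absent, so VelZ is inactive.
With no repressor bound, *irpM* is transcribed.
So IrpM is produced and active.
With repressor IrpM bound, *irpQ* is not transcribed.
So IrpQ is not produced.
No repressor is bound and SovA is active, so *jalL* is transcribed.
→ *jalL* is ON in B.

both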